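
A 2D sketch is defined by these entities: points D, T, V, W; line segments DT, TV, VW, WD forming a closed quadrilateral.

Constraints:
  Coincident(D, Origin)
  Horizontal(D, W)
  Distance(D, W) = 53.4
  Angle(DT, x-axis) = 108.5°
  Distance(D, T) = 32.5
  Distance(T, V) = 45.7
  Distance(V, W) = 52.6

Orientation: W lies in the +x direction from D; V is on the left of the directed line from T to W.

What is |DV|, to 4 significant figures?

57.74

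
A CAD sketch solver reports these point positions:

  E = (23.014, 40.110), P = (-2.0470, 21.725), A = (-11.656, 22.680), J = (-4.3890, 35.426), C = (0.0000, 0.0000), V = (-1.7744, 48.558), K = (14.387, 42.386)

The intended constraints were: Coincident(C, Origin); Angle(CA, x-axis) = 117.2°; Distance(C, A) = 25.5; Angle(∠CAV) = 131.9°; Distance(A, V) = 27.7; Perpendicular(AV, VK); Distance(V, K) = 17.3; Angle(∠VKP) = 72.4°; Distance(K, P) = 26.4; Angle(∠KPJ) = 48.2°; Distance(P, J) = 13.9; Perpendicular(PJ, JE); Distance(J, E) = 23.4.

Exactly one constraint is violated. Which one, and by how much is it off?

Distance(J, E) = 23.4 — off by 4.40.

C = (0.00, 0.00) ✓; CA at 117.2° ✓; |CA| = 25.50 ✓; ∠CAV = 131.9° ✓; |AV| = 27.70 ✓; ∠(AV, VK) = 90.00° ✓; |VK| = 17.30 ✓; ∠VKP = 72.40° ✓; |KP| = 26.40 ✓; ∠KPJ = 48.20° ✓; |PJ| = 13.90 ✓; ∠(PJ, JE) = 90.00° ✓; |JE| = 27.80 ✗.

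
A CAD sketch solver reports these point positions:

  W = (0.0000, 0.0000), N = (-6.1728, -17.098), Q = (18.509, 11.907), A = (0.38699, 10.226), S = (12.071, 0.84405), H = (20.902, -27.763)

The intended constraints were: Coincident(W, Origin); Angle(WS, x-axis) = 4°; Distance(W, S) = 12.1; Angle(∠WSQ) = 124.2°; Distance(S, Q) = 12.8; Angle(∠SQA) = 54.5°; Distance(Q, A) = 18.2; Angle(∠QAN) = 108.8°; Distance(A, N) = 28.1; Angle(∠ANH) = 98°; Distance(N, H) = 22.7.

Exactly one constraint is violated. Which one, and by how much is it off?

Distance(N, H) = 22.7 — off by 6.40.

W = (0.00, 0.00) ✓; WS at 4.000° ✓; |WS| = 12.10 ✓; ∠WSQ = 124.2° ✓; |SQ| = 12.80 ✓; ∠SQA = 54.50° ✓; |QA| = 18.20 ✓; ∠QAN = 108.8° ✓; |AN| = 28.10 ✓; ∠ANH = 98.00° ✓; |NH| = 29.10 ✗.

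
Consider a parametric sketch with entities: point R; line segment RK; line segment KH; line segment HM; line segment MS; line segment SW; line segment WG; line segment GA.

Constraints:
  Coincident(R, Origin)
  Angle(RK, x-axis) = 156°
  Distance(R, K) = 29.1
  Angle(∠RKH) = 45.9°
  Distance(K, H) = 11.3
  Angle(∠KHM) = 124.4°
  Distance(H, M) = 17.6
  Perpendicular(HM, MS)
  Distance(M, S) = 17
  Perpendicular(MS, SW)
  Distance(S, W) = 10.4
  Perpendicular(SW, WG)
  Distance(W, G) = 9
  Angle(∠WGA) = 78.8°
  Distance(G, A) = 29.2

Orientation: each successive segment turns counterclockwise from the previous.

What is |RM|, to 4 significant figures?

6.452

R is at the origin; RK runs at 156.0° with length 29.1, so K = (-26.58, 11.84). ∠RKH = 45.9° gives KH at -69.90° from the x-axis; with |KH| = 11.3, H = (-22.70, 1.224). ∠KHM = 124.4° gives HM at -14.30° from the x-axis; with |HM| = 17.6, M = (-5.646, -3.123). Then |RM| = |M − R| = 6.452.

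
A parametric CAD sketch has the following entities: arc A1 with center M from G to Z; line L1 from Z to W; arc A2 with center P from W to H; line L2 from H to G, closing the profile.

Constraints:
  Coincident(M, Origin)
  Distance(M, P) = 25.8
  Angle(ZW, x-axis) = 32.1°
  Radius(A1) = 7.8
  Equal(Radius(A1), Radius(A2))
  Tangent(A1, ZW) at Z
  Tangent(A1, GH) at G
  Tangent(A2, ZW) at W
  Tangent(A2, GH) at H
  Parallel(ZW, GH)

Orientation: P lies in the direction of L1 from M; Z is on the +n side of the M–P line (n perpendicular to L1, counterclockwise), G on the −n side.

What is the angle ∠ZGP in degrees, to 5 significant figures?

73.179°

The slot axis is L1's direction at 32.1°, so u = (cos 32.1°, sin 32.1°) = (0.84712, 0.53140) and n = (−sin 32.1°, cos 32.1°) = (-0.53140, 0.84712). M is at the origin and P lies 25.8 along u from M, so P = 25.8·u = (21.856, 13.710). Tangency of A1 to both parallel lines with radius 7.8 puts Z and G at M ± 7.8·n: Z = (-4.1449, 6.6076), G = (4.1449, -6.6076). Then cos ∠ZGP = GZ·GP / (|GZ||GP|), giving 73.179°.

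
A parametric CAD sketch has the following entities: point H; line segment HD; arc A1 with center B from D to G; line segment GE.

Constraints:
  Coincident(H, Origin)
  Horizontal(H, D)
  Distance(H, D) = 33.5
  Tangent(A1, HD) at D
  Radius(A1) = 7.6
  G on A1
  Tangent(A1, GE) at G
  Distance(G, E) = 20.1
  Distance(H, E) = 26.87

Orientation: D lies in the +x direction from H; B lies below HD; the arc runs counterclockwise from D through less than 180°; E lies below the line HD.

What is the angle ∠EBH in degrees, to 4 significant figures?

51.46°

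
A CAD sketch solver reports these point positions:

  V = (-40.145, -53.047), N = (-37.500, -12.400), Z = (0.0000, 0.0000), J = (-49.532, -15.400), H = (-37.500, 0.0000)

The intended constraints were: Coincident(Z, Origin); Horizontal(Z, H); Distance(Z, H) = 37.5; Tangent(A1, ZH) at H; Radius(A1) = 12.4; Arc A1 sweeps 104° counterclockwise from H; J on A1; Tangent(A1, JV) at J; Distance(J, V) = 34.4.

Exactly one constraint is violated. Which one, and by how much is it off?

Distance(J, V) = 34.4 — off by 4.40.

Z = (0.00, 0.00) ✓; Z.y = 0.00, H.y = 0.00 ✓; |ZH| = 37.50 ✓; ∠(NH, HZ) = 90.00° ✓; |NH| = 12.40 ✓; bearing(N→J) − bearing(N→H) = 104.0° ✓; |NJ| = 12.40 ✓; ∠(NJ, JV) = 90.00° ✓; |JV| = 38.80 ✗.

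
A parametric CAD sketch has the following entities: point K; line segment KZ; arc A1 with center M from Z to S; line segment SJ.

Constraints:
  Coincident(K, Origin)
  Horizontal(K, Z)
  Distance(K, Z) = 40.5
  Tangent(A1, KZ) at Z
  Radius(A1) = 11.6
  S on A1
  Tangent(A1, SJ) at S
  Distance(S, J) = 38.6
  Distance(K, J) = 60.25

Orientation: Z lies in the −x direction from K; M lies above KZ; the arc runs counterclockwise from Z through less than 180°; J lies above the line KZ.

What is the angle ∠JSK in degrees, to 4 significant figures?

118.1°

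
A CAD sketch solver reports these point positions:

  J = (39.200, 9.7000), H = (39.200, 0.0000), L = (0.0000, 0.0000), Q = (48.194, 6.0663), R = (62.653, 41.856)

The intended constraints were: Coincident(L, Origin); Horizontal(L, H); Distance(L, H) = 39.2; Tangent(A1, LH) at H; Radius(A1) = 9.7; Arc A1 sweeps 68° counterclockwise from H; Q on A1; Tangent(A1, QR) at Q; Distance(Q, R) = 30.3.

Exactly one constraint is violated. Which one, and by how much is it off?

Distance(Q, R) = 30.3 — off by 8.30.

L = (0.00, 0.00) ✓; L.y = 0.00, H.y = 0.00 ✓; |LH| = 39.20 ✓; ∠(JH, HL) = 90.00° ✓; |JH| = 9.700 ✓; bearing(J→Q) − bearing(J→H) = 68.00° ✓; |JQ| = 9.700 ✓; ∠(JQ, QR) = 90.00° ✓; |QR| = 38.60 ✗.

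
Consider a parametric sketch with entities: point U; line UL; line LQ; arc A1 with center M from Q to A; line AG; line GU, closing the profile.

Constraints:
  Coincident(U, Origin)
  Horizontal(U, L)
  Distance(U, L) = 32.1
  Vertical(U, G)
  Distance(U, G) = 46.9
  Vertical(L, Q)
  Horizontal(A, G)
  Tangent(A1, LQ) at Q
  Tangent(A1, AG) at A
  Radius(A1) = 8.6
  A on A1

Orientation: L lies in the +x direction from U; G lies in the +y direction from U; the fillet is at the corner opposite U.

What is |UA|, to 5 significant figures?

52.458

The virtual corner opposite U is at (32.100, 46.900). Tangency of A1 to LQ means the radius MQ is perpendicular to LQ and since A1 is tangent to AG there, MA ⟂ AG, with radius 8.6, so the center M sits 8.6 in from both sides at M = (23.500, 38.300). That places the tangent points at Q = (32.100, 38.300) on LQ and A = (23.500, 46.900) on AG. Then |UA| = |A − U| = 52.458.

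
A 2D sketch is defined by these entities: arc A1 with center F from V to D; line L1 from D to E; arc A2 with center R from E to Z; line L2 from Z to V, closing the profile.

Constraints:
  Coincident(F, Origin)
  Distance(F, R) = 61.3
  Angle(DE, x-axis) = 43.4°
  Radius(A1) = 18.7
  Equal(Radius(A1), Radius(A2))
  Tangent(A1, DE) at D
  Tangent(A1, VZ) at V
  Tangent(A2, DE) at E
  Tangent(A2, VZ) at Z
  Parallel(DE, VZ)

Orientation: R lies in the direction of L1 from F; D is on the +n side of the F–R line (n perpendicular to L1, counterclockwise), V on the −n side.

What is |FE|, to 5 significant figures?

64.089

Tangency of A1 to both parallel lines with radius 18.7 puts D and V at F ± 18.7·n: D = (-12.849, 13.587), V = (12.849, -13.587). Equal radii place E and Z the same way about R: E = R + 18.7·n = (31.690, 55.705), Z = R − 18.7·n = (57.388, 28.532). Then |FE| = |E − F| = 64.089.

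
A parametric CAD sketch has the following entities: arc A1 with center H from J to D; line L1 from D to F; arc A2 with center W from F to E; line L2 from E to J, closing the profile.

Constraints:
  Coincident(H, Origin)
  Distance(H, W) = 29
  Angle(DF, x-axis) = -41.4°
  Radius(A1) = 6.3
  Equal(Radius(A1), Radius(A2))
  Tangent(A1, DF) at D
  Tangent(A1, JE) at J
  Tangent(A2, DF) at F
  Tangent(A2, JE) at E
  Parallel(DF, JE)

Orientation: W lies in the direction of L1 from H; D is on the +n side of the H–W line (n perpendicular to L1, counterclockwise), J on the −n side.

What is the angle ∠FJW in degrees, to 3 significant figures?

11.2°

The slot axis is L1's direction at -41.4°, so u = (cos -41.4°, sin -41.4°) = (0.750, -0.661) and n = (−sin -41.4°, cos -41.4°) = (0.661, 0.750). H is at the origin and W lies 29.0 along u from H, so W = 29.0·u = (21.8, -19.2). Tangency of A1 to both parallel lines with radius 6.3 puts D and J at H ± 6.3·n: D = (4.17, 4.73), J = (-4.17, -4.73). Equal radii place F and E the same way about W: F = W + 6.3·n = (25.9, -14.5), E = W − 6.3·n = (17.6, -23.9). Then cos ∠FJW = JF·JW / (|JF||JW|), giving 11.2°.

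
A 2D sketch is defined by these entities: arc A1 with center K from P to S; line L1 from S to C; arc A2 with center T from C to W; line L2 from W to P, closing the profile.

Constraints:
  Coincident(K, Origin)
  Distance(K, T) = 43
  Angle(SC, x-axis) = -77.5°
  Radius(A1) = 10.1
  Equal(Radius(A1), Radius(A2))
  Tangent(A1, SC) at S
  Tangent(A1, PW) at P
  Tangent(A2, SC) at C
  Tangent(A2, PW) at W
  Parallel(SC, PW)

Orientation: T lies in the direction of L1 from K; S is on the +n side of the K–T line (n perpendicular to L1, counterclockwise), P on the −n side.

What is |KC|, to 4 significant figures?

44.17

The slot axis is L1's direction at -77.5°, so u = (cos -77.5°, sin -77.5°) = (0.2164, -0.9763) and n = (−sin -77.5°, cos -77.5°) = (0.9763, 0.2164). K is at the origin and T lies 43.0 along u from K, so T = 43.0·u = (9.307, -41.98). Tangency of A1 to both parallel lines with radius 10.1 puts S and P at K ± 10.1·n: S = (9.861, 2.186), P = (-9.861, -2.186). Equal radii place C and W the same way about T: C = T + 10.1·n = (19.17, -39.79), W = T − 10.1·n = (-0.5537, -44.17). Then |KC| = |C − K| = 44.17.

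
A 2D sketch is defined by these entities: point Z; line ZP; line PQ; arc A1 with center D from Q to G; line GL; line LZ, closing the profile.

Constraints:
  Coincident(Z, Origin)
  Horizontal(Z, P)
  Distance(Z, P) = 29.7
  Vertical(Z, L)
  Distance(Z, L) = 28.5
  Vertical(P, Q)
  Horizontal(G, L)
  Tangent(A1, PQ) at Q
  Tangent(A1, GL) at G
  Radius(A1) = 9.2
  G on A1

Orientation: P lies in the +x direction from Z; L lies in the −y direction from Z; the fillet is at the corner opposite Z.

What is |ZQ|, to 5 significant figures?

35.420

Z is at the origin; ZP is horizontal with |ZP| = 29.7 and P on the +x side, so P = (29.700, 0.0000). Z and L share the same x with |ZL| = 28.5 and L on the −y side, so L = (0.0000, -28.500). The virtual corner opposite Z is at (29.700, -28.500). A1 meets PQ tangentially, so DQ is at right angles to PQ and the tangent condition forces DG to be normal to GL, with radius 9.2, so the center D sits 9.2 in from both sides at D = (20.500, -19.300). That places the tangent points at Q = (29.700, -19.300) on PQ and G = (20.500, -28.500) on GL. Then |ZQ| = |Q − Z| = 35.420.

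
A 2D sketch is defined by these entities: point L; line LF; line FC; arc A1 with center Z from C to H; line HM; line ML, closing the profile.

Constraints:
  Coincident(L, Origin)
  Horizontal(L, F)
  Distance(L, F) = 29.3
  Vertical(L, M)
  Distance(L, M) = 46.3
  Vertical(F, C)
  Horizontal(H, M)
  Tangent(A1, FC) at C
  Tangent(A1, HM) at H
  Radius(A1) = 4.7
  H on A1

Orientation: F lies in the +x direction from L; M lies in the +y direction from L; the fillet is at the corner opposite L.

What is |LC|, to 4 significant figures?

50.88

The virtual corner opposite L is at (29.30, 46.30). Since A1 is tangent to FC there, ZC ⟂ FC and tangency of A1 to HM means the radius ZH is perpendicular to HM, with radius 4.7, so the center Z sits 4.7 in from both sides at Z = (24.60, 41.60). That places the tangent points at C = (29.30, 41.60) on FC and H = (24.60, 46.30) on HM. Then |LC| = |C − L| = 50.88.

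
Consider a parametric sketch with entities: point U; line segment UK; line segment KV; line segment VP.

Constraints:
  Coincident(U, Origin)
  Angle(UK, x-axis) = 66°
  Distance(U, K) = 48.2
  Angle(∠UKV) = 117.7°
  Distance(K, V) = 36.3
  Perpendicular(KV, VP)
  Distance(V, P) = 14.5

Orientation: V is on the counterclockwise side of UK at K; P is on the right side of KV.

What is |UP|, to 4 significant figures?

81.95

∠UKV = 117.7°, so KV runs at 66.0° + (180° − 117.7°) = 128.3° from the x-axis; with |KV| = 36.3, V = K + 36.3·(cos 128.3°, sin 128.3°) = (-2.893, 72.52). KV is perpendicular to VP; with |VP| = 14.5 on the right of KV, P = V + 14.5·(0.7848, 0.6198) = (8.486, 81.51). Then |UP| = |P − U| = 81.95.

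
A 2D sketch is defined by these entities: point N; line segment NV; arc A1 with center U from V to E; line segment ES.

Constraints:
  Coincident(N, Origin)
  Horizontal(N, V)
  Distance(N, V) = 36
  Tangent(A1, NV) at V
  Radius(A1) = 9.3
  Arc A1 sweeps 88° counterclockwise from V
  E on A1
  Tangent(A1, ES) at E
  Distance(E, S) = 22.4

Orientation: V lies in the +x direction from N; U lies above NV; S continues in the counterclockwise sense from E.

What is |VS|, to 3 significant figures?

32.9

On A1, V sits at bearing -90° from U; an 88° counterclockwise sweep puts E at bearing -2°, so E = U + 9.3·(cos -2°, sin -2°) = (45.3, 8.98). A1 meets ES tangentially, so UE is at right angles to ES, so ES runs along (−sin -2°, cos -2°); with |ES| = 22.4, S = (46.1, 31.4). Then |VS| = |S − V| = 32.9.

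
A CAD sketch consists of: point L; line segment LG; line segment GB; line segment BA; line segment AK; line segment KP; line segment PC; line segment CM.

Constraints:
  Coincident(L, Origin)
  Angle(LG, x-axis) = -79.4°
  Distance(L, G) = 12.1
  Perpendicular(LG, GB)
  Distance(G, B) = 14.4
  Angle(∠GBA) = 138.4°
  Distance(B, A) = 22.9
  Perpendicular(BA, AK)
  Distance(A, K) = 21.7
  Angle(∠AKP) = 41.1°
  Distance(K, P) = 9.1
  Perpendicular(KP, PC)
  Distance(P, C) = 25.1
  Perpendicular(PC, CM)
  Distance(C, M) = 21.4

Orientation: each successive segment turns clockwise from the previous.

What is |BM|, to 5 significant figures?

51.955

L is at the origin; LG runs at -79.4° with length 12.1, so G = (2.2258, -11.894). LG ⟂ GB, so GB runs at -169.40°; with |GB| = 14.4, B = (-11.928, -14.542). ∠GBA = 138.4° gives BA at 149.00° from the x-axis; with |BA| = 22.9, A = (-31.558, -2.7480). The perpendicularity gives AK at right angles to BA, so AK runs at 59.000°; with |AK| = 21.7, K = (-20.381, 15.852). ∠AKP = 41.1° gives KP at -79.900° from the x-axis; with |KP| = 9.1, P = (-18.785, 6.8935). KP ⟂ PC, so PC runs at -169.90°; with |PC| = 25.1, C = (-43.496, 2.4918). The perpendicularity gives CM at right angles to PC, so CM runs at 100.10°; with |CM| = 21.4, M = (-47.249, 23.560). Then |BM| = |M − B| = 51.955.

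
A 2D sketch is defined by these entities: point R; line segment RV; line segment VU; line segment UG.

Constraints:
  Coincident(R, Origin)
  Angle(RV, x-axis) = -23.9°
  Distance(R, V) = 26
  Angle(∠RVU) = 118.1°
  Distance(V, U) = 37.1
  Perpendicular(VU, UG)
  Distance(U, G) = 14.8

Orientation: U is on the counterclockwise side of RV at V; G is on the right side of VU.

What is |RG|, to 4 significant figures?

62.12

R is at the origin; RV runs at -23.9° with length 26.0, so V = 26.0·(cos -23.9°, sin -23.9°) = (23.77, -10.53). ∠RVU = 118.1°, so VU runs at -23.9° + (180° − 118.1°) = 38.00° from the x-axis; with |VU| = 37.1, U = V + 37.1·(cos 38.00°, sin 38.00°) = (53.01, 12.31). VU is perpendicular to UG; with |UG| = 14.8 on the right of VU, G = U + 14.8·(0.6157, -0.7880) = (62.12, 0.6448). Then |RG| = |G − R| = 62.12.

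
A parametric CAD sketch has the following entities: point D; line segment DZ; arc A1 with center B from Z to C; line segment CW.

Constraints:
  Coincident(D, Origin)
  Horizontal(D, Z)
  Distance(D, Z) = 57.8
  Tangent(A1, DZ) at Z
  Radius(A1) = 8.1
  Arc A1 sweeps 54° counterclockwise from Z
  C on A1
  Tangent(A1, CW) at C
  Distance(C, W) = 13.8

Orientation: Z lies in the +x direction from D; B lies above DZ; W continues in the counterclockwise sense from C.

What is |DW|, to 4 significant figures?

73.90

On A1, Z sits at bearing -90° from B; a 54° counterclockwise sweep puts C at bearing -36°, so C = B + 8.1·(cos -36°, sin -36°) = (64.35, 3.339). A1 meets CW tangentially, so BC is at right angles to CW, so CW runs along (−sin -36°, cos -36°); with |CW| = 13.8, W = (72.46, 14.50). Then |DW| = |W − D| = 73.90.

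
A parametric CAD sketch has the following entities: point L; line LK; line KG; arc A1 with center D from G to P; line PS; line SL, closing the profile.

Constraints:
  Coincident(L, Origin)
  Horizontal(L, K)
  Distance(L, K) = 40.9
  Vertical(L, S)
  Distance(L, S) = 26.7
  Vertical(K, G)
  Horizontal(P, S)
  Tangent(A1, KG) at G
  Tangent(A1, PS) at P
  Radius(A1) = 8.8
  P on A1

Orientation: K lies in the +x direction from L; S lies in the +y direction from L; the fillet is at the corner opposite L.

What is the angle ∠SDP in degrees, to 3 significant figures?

74.7°

The virtual corner opposite L is at (40.9, 26.7). A1 meets KG tangentially, so DG is at right angles to KG and A1 meets PS tangentially, so DP is at right angles to PS, with radius 8.8, so the center D sits 8.8 in from both sides at D = (32.1, 17.9). That places the tangent points at G = (40.9, 17.9) on KG and P = (32.1, 26.7) on PS. Then cos ∠SDP = DS·DP / (|DS||DP|), giving 74.7°.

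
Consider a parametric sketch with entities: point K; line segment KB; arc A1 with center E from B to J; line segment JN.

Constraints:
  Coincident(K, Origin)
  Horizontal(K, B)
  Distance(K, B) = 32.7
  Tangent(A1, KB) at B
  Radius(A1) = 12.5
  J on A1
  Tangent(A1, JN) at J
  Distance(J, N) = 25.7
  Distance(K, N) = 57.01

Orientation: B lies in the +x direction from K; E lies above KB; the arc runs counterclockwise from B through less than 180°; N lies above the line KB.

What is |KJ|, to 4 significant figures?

47.33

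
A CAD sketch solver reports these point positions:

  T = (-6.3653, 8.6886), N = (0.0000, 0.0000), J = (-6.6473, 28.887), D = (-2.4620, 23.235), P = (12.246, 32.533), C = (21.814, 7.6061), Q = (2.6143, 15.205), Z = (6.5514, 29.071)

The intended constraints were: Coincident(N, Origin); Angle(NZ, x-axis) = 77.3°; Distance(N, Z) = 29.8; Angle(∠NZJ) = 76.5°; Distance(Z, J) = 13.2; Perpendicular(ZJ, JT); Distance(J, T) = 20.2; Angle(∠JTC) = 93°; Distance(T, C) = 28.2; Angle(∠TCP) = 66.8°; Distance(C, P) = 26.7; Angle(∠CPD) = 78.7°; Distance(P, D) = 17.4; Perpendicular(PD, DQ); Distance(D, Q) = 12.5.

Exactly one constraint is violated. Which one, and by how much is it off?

Distance(D, Q) = 12.5 — off by 3.00.

N = (0.00, 0.00) ✓; NZ at 77.30° ✓; |NZ| = 29.80 ✓; ∠NZJ = 76.50° ✓; |ZJ| = 13.20 ✓; ∠(ZJ, JT) = 90.00° ✓; |JT| = 20.20 ✓; ∠JTC = 93.00° ✓; |TC| = 28.20 ✓; ∠TCP = 66.80° ✓; |CP| = 26.70 ✓; ∠CPD = 78.70° ✓; |PD| = 17.40 ✓; ∠(PD, DQ) = 90.00° ✓; |DQ| = 9.500 ✗.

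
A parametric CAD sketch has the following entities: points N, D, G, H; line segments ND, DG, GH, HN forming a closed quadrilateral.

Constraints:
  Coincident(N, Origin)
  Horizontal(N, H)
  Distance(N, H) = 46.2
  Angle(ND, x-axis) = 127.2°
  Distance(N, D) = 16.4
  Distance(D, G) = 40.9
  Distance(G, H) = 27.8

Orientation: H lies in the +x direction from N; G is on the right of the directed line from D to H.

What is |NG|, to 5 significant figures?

25.218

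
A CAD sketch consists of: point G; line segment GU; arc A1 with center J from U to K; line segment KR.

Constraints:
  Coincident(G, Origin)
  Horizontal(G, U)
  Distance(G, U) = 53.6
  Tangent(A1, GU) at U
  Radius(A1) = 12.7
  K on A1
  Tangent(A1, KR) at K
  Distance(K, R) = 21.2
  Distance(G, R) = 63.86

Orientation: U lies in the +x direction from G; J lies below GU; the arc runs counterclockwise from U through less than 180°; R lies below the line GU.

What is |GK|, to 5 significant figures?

46.097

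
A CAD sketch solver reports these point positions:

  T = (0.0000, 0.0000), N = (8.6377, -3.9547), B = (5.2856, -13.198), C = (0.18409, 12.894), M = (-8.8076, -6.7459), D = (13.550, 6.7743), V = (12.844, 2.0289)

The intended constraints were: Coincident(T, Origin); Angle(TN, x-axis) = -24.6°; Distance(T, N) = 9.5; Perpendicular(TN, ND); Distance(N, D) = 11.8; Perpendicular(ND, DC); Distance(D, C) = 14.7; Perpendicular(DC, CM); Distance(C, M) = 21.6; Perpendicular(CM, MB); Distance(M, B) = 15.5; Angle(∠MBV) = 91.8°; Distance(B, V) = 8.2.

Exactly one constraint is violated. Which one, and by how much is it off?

Distance(B, V) = 8.2 — off by 8.80.

T = (0.00, 0.00) ✓; TN at -24.60° ✓; |TN| = 9.500 ✓; ∠(TN, ND) = 90.00° ✓; |ND| = 11.80 ✓; ∠(ND, DC) = 90.00° ✓; |DC| = 14.70 ✓; ∠(DC, CM) = 90.00° ✓; |CM| = 21.60 ✓; ∠(CM, MB) = 90.00° ✓; |MB| = 15.50 ✓; ∠MBV = 91.80° ✓; |BV| = 17.00 ✗.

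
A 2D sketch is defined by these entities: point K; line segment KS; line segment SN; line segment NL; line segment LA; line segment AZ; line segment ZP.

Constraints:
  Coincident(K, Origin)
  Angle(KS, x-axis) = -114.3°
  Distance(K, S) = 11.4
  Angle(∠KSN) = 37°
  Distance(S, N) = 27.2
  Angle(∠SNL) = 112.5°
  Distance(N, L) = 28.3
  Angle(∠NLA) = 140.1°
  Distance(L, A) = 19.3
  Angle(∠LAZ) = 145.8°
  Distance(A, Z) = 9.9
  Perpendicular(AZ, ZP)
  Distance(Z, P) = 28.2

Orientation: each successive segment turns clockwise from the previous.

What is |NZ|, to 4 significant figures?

50.78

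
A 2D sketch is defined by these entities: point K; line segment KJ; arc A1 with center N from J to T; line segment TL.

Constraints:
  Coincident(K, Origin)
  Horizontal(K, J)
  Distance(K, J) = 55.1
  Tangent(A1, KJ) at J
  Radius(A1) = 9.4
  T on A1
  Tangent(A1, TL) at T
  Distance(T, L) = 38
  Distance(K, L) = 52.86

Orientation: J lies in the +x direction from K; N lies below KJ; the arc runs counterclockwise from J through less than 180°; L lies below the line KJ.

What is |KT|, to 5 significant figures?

46.714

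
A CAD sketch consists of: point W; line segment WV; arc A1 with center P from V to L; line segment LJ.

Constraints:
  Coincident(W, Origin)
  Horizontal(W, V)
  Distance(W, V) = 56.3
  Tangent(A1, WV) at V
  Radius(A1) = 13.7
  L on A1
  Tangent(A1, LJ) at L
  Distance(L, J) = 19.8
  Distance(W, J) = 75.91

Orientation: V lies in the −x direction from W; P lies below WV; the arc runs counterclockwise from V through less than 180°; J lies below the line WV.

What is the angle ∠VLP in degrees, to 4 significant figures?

41.25°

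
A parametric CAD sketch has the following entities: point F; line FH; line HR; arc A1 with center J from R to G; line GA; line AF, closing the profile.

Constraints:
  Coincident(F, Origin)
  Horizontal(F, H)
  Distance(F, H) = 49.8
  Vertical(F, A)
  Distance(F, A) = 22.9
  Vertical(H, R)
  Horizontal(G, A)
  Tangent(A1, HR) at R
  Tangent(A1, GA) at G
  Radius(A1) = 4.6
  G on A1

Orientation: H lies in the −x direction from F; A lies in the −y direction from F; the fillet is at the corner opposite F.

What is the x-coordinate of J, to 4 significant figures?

-45.20

F and A share the same x with |FA| = 22.9 and A on the −y side, so A = (0.000, -22.90). The virtual corner opposite F is at (-49.80, -22.90). A1 meets HR tangentially, so JR is at right angles to HR and the tangent condition forces JG to be normal to GA, with radius 4.6, so the center J sits 4.6 in from both sides at J = (-45.20, -18.30). So J.x = -45.20.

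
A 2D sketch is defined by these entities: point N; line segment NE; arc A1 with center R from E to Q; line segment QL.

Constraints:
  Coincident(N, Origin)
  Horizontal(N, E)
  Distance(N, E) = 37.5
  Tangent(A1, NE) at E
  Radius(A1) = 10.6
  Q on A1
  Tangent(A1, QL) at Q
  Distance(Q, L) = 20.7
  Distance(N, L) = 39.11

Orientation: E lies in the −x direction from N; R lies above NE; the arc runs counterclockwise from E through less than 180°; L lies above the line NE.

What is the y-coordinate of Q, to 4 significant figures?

9.554

Checks: |RQ| = 10.60 ✓; ∠(RQ, QL) = 90.00° ✓; |QL| = 20.70 ✓; |NL| = 39.11 ✓.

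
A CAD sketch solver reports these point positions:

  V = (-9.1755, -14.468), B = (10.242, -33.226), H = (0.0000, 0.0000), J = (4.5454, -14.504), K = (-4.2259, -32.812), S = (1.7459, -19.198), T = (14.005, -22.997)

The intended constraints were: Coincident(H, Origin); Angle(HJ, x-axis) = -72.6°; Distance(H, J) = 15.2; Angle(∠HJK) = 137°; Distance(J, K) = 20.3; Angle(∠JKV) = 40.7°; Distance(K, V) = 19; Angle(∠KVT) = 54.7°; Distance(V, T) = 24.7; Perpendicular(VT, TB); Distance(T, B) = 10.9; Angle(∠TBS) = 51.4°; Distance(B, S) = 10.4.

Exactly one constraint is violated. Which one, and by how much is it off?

Distance(B, S) = 10.4 — off by 6.00.

H = (0.00, 0.00) ✓; HJ at -72.60° ✓; |HJ| = 15.20 ✓; ∠HJK = 137.0° ✓; |JK| = 20.30 ✓; ∠JKV = 40.70° ✓; |KV| = 19.00 ✓; ∠KVT = 54.70° ✓; |VT| = 24.70 ✓; ∠(VT, TB) = 90.00° ✓; |TB| = 10.90 ✓; ∠TBS = 51.40° ✓; |BS| = 16.40 ✗.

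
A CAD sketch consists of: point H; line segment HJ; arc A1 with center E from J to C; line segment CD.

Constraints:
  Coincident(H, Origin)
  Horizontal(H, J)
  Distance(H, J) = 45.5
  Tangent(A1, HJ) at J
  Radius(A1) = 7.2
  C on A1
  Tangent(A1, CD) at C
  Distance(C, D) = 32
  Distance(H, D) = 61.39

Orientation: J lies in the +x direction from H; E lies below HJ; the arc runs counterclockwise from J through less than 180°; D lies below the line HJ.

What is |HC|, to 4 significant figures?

39.57

Checks: H = (0.00, 0.00) ✓; |HJ| = 45.50 ✓; |EC| = 7.200 ✓; ∠(EC, CD) = 90.00° ✓; |CD| = 32.00 ✓; |HD| = 61.39 ✓.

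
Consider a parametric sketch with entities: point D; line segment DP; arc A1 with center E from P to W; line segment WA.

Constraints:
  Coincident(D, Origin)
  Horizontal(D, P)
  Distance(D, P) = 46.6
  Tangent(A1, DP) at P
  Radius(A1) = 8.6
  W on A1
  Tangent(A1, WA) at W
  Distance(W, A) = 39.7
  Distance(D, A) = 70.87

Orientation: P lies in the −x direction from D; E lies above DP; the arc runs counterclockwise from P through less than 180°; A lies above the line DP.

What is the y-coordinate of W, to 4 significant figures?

11.37

D is at the origin; D and P share the same y with |DP| = 46.6 and P on the −x side, so P = (-46.60, 0.000). The tangent condition forces EP to be normal to DP, so E = P + (0, 8.6) = (-46.60, 8.600). Since EW ⟂ WA (tangency), |EA| = √(8.6² + 39.7²) = 40.62 regardless of where W sits on A1. So A lies on both circle(D, 70.87) and circle(E, 40.62); the above-DP intersection is A = (-51.24, 48.95). W is the foot of the tangent from A: W = (-38.46, 11.37).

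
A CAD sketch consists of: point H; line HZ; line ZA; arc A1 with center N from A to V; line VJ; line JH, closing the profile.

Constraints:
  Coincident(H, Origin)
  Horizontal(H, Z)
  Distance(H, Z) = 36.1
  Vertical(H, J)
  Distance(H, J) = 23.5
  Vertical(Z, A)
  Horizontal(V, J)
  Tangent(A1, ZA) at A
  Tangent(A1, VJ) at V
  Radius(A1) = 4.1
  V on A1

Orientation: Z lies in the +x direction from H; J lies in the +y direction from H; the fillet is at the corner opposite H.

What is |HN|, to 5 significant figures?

37.421

H is at the origin; HZ is horizontal with |HZ| = 36.1 and Z on the +x side, so Z = (36.100, 0.0000). HJ is vertical with |HJ| = 23.5 and J on the +y side, so J = (0.0000, 23.500). The virtual corner opposite H is at (36.100, 23.500). Tangency of A1 to ZA means the radius NA is perpendicular to ZA and since A1 is tangent to VJ there, NV ⟂ VJ, with radius 4.1, so the center N sits 4.1 in from both sides at N = (32.000, 19.400). Then |HN| = |N − H| = 37.421.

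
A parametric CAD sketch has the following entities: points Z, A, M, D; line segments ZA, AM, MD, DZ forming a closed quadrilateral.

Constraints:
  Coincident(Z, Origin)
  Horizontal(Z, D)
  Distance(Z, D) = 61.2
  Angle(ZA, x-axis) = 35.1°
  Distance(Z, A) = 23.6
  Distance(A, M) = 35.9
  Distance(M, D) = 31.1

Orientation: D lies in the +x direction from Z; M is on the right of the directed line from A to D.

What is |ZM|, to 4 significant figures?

40.34

Z is at the origin; ZD is horizontal with |ZD| = 61.2 and D in +x, so D = (61.2, 0). ZA runs at 35.1° with |ZA| = 23.6, so A = (19.31, 13.57). M is determined by |AM| = 35.9 and |MD| = 31.1 together: it lies at the intersection of circle(A, 35.9) and circle(D, 31.1). With |AD| = 44.03, the foot of the radical line on AD is 25.67 from A and the perpendicular offset is √(35.9² − 25.67²) = 25.10. Taking the right-of-AD solution: M = (35.99, -18.22).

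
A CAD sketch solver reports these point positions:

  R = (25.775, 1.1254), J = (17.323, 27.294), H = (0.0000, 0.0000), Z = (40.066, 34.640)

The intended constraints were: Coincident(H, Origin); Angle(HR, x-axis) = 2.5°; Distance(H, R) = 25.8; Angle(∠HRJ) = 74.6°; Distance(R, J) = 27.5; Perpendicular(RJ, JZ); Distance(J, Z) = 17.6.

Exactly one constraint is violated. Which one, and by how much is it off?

Distance(J, Z) = 17.6 — off by 6.30.

H = (0.00, 0.00) ✓; HR at 2.500° ✓; |HR| = 25.80 ✓; ∠HRJ = 74.60° ✓; |RJ| = 27.50 ✓; ∠(RJ, JZ) = 90.00° ✓; |JZ| = 23.90 ✗.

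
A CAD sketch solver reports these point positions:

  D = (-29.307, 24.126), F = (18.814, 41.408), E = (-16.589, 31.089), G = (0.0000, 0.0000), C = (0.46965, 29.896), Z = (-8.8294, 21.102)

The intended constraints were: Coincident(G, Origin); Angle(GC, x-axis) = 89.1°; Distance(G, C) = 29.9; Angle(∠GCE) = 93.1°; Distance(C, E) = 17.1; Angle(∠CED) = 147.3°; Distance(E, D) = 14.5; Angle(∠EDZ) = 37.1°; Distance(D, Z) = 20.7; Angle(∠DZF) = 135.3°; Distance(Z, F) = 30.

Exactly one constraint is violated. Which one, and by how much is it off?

Distance(Z, F) = 30 — off by 4.30.

G = (0.00, 0.00) ✓; GC at 89.10° ✓; |GC| = 29.90 ✓; ∠GCE = 93.10° ✓; |CE| = 17.10 ✓; ∠CED = 147.3° ✓; |ED| = 14.50 ✓; ∠EDZ = 37.10° ✓; |DZ| = 20.70 ✓; ∠DZF = 135.3° ✓; |ZF| = 34.30 ✗.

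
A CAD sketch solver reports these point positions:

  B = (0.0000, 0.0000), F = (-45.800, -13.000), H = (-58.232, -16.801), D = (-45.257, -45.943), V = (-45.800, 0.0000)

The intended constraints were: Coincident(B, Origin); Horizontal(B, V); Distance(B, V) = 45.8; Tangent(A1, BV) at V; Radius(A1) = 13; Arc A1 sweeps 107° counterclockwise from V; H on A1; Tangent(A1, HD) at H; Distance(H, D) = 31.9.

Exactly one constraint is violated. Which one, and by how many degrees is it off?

Tangent(A1, HD) at H — off by 7.00°.

B = (0.00, 0.00) ✓; B.y = 0.00, V.y = 0.00 ✓; |BV| = 45.80 ✓; ∠(FV, VB) = 90.00° ✓; |FV| = 13.00 ✓; bearing(F→H) − bearing(F→V) = 107.0° ✓; |FH| = 13.00 ✓; ∠(FH, HD) = 83.00° ✗; |HD| = 31.90 ✓.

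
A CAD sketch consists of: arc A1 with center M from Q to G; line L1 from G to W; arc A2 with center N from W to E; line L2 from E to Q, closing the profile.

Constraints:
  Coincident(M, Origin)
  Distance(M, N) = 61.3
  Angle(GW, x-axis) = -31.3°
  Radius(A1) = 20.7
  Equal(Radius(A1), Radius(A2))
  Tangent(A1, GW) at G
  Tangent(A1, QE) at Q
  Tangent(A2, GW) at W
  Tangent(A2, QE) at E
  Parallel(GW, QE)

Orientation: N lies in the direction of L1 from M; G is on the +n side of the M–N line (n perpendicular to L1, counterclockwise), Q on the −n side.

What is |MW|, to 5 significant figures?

64.701

Tangency of A1 to both parallel lines with radius 20.7 puts G and Q at M ± 20.7·n: G = (10.754, 17.687), Q = (-10.754, -17.687). Equal radii place W and E the same way about N: W = N + 20.7·n = (63.132, -14.159), E = N − 20.7·n = (41.624, -49.534). Then |MW| = |W − M| = 64.701.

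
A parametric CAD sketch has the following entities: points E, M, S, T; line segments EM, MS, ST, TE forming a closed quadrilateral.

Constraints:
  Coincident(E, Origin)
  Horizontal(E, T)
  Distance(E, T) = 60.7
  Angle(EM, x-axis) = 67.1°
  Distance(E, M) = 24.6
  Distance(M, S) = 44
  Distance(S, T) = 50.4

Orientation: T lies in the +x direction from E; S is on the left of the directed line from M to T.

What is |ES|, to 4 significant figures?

66.18

Checks: |MS| = 44.00 ✓; |ST| = 50.40 ✓.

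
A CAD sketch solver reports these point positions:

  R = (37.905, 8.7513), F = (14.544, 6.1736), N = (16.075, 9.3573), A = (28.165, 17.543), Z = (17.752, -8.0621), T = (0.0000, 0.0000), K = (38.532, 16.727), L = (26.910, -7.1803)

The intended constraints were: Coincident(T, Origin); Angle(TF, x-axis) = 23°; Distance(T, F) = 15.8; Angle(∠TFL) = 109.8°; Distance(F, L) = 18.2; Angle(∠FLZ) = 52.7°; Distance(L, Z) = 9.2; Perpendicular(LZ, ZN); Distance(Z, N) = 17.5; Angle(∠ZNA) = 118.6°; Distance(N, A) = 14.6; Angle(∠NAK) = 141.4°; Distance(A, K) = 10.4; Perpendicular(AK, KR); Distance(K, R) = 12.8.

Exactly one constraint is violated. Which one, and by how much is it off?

Distance(K, R) = 12.8 — off by 4.80.

T = (0.00, 0.00) ✓; TF at 23.00° ✓; |TF| = 15.80 ✓; ∠TFL = 109.8° ✓; |FL| = 18.20 ✓; ∠FLZ = 52.70° ✓; |LZ| = 9.200 ✓; ∠(LZ, ZN) = 90.00° ✓; |ZN| = 17.50 ✓; ∠ZNA = 118.6° ✓; |NA| = 14.60 ✓; ∠NAK = 141.4° ✓; |AK| = 10.40 ✓; ∠(AK, KR) = 89.99° ✓; |KR| = 8.000 ✗.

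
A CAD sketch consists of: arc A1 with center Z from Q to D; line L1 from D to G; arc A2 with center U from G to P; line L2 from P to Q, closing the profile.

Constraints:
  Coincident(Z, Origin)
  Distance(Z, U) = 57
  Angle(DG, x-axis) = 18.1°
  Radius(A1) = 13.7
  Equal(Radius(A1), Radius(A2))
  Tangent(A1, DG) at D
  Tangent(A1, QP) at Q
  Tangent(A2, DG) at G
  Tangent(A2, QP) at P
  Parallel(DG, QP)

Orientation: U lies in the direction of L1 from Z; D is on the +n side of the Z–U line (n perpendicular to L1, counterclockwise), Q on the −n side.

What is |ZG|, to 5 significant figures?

58.623

The slot axis is L1's direction at 18.1°, so u = (cos 18.1°, sin 18.1°) = (0.95052, 0.31068) and n = (−sin 18.1°, cos 18.1°) = (-0.31068, 0.95052). Z is at the origin and U lies 57.0 along u from Z, so U = 57.0·u = (54.179, 17.709). Tangency of A1 to both parallel lines with radius 13.7 puts D and Q at Z ± 13.7·n: D = (-4.2563, 13.022), Q = (4.2563, -13.022). Equal radii place G and P the same way about U: G = U + 13.7·n = (49.923, 30.731), P = U − 13.7·n = (58.436, 4.6865). Then |ZG| = |G − Z| = 58.623.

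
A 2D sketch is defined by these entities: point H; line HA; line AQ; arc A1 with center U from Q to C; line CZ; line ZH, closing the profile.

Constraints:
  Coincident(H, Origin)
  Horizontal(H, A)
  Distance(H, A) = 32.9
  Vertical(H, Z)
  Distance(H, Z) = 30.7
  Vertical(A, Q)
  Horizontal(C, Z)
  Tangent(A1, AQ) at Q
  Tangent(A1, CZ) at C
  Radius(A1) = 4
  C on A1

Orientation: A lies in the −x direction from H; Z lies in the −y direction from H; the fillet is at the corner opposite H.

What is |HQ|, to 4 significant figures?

42.37

H is at the origin; HA is horizontal with |HA| = 32.9 and A on the −x side, so A = (-32.90, 0.000). H and Z share the same x with |HZ| = 30.7 and Z on the −y side, so Z = (0.000, -30.70). The virtual corner opposite H is at (-32.90, -30.70). A1 meets AQ tangentially, so UQ is at right angles to AQ and the tangent condition forces UC to be normal to CZ, with radius 4.0, so the center U sits 4.0 in from both sides at U = (-28.90, -26.70). That places the tangent points at Q = (-32.90, -26.70) on AQ and C = (-28.90, -30.70) on CZ. Then |HQ| = |Q − H| = 42.37.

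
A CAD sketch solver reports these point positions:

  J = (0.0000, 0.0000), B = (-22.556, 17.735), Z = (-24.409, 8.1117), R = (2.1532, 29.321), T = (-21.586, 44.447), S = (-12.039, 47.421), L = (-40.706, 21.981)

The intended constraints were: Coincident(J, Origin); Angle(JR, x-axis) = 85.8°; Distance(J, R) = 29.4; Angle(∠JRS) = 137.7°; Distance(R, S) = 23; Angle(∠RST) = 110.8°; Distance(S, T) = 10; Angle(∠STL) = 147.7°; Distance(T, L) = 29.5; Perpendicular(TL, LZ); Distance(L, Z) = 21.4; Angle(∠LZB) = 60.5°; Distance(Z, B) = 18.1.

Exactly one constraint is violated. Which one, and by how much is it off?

Distance(Z, B) = 18.1 — off by 8.30.

J = (0.00, 0.00) ✓; JR at 85.80° ✓; |JR| = 29.40 ✓; ∠JRS = 137.7° ✓; |RS| = 23.00 ✓; ∠RST = 110.8° ✓; |ST| = 9.999 ✓; ∠STL = 147.7° ✓; |TL| = 29.50 ✓; ∠(TL, LZ) = 90.00° ✓; |LZ| = 21.40 ✓; ∠LZB = 60.50° ✓; |ZB| = 9.800 ✗.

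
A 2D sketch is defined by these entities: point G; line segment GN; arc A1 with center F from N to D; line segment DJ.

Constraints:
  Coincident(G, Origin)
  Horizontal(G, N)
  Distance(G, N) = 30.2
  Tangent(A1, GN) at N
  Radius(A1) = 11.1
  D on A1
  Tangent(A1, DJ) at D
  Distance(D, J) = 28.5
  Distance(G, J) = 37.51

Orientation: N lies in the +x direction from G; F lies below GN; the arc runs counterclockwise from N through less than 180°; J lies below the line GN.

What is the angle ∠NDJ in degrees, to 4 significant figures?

142.8°

G is at the origin; GN is horizontal with |GN| = 30.2 and N on the +x side, so N = (30.20, 0.000). Since A1 is tangent to GN there, FN ⟂ GN, so F = N + (0, -11.1) = (30.20, -11.10). Since FD ⟂ DJ (tangency), |FJ| = √(11.1² + 28.5²) = 30.59 regardless of where D sits on A1. So J lies on both circle(G, 37.51) and circle(F, 30.59); the below-GN intersection is J = (11.87, -35.58). D is the foot of the tangent from J: D = (19.51, -8.125).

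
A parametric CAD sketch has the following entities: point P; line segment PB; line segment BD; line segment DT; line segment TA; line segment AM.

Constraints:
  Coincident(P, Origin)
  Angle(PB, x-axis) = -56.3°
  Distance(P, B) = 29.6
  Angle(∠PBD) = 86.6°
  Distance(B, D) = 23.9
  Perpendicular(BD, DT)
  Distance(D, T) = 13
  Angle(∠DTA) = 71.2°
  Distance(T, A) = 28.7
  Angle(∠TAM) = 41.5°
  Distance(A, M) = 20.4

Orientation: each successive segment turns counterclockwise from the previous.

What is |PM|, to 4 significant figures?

36.39

∠DTA = 71.2° gives TA at -124.1° from the x-axis; with |TA| = 28.7, A = (11.55, -23.61). ∠TAM = 41.5° gives AM at 14.40° from the x-axis; with |AM| = 20.4, M = (31.31, -18.53). Then |PM| = |M − P| = 36.39.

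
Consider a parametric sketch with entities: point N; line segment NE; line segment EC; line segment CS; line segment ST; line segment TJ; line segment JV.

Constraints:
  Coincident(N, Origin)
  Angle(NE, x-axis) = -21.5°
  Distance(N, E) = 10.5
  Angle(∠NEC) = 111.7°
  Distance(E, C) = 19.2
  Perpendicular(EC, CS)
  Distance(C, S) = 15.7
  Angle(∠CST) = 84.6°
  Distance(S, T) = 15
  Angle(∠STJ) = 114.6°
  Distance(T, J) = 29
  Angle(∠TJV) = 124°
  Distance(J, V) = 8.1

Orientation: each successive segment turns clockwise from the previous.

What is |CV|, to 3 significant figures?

27.7

N is at the origin; NE runs at -21.5° with length 10.5, so E = (9.77, -3.85). ∠NEC = 111.7° gives EC at -89.8° from the x-axis; with |EC| = 19.2, C = (9.84, -23.0). EC is perpendicular to CS, so CS runs at -180°; with |CS| = 15.7, S = (-5.86, -23.1). ∠CST = 84.6° gives ST at 84.8° from the x-axis; with |ST| = 15.0, T = (-4.50, -8.16). ∠STJ = 114.6° gives TJ at 19.4° from the x-axis; with |TJ| = 29.0, J = (22.8, 1.47). ∠TJV = 124.0° gives JV at -36.6° from the x-axis; with |JV| = 8.1, V = (29.4, -3.36). Then |CV| = |V − C| = 27.7.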